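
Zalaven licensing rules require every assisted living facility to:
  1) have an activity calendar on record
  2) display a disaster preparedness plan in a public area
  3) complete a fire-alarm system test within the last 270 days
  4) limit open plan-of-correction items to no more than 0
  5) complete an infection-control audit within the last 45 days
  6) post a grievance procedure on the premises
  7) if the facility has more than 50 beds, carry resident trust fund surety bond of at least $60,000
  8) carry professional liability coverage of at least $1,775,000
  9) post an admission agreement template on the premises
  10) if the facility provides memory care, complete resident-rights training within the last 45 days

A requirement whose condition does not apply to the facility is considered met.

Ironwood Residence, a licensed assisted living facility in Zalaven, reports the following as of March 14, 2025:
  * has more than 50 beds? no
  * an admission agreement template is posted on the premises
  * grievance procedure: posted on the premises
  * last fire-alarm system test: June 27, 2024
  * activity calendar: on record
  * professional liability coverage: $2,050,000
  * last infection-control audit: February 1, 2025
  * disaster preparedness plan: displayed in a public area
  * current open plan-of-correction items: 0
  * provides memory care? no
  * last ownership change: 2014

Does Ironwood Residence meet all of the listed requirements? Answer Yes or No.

1. activity calendar present → met
2. disaster preparedness plan present → met
3. fire-alarm system test 260 days ago vs limit 270 → met
4. open plan-of-correction items 0 ≤ 0 → met
5. infection-control audit 41 days ago vs limit 45 → met
6. grievance procedure present → met
7. condition 'has more than 50 beds' does not hold → requirement n/a → met
8. professional liability coverage $2,050,000 ≥ $1,775,000 → met
9. admission agreement template present → met
10. condition 'provides memory care' does not hold → requirement n/a → met
All met.

Yes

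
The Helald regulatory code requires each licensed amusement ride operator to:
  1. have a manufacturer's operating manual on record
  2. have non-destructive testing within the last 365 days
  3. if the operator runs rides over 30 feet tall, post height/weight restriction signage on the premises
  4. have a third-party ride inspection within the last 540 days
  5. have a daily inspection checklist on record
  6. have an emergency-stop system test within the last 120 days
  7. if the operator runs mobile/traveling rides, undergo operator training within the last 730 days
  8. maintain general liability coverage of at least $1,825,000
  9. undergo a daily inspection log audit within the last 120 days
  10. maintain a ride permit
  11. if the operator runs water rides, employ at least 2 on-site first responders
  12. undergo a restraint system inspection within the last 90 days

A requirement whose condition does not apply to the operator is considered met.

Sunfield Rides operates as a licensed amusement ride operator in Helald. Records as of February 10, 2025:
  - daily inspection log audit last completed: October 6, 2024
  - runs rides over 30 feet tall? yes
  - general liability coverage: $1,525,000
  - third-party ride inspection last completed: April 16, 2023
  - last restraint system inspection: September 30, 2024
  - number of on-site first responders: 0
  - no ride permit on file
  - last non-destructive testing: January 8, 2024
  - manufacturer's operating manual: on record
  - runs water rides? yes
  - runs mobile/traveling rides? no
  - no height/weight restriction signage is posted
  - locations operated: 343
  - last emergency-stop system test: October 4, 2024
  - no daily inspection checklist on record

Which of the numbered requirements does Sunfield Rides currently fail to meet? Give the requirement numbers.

1. manufacturer's operating manual present → met
2. non-destructive testing 399 days ago vs limit 365 → not met
3. condition 'runs rides over 30 feet tall' holds; height/weight restriction signage absent → not met
4. third-party ride inspection 666 days ago vs limit 540 → not met
5. daily inspection checklist absent → not met
6. emergency-stop system test 129 days ago vs limit 120 → not met
7. condition 'runs mobile/traveling rides' does not hold → requirement n/a → met
8. general liability coverage $1,525,000 < $1,825,000 → not met
9. daily inspection log audit 127 days ago vs limit 120 → not met
10. ride permit absent → not met
11. condition 'runs water rides' holds; on-site first responders 0 < 2 → not met
12. restraint system inspection 133 days ago vs limit 90 → not met
Not met: 2, 3, 4, 5, 6, 8, 9, 10, 11, 12

2, 3, 4, 5, 6, 8, 9, 10, 11, 12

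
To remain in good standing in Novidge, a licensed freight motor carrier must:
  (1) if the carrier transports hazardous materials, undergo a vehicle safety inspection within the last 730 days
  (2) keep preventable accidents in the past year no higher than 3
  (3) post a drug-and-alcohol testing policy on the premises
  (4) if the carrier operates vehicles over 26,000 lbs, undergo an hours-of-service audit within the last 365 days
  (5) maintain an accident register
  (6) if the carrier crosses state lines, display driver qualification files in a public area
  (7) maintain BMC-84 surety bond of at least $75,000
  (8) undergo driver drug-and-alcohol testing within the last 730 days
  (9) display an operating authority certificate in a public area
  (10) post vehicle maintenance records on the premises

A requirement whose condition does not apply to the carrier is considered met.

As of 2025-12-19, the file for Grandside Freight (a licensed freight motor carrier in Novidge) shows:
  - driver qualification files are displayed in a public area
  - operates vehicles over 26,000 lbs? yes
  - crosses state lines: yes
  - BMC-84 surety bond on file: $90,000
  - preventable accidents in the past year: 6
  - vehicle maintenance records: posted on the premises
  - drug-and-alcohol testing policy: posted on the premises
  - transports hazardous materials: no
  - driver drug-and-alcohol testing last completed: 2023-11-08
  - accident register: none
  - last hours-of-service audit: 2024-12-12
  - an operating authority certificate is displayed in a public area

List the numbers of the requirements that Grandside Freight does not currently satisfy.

2, 4, 5, 8

1. condition 'transports hazardous materials' does not hold → requirement n/a → met
2. preventable accidents in the past year 6 > 3 → not met
3. drug-and-alcohol testing policy present → met
4. condition 'operates vehicles over 26,000 lbs' holds; hours-of-service audit 372 days ago vs limit 365 → not met
5. accident register absent → not met
6. condition 'crosses state lines' holds; driver qualification files present → met
7. BMC-84 surety bond $90,000 ≥ $75,000 → met
8. driver drug-and-alcohol testing 772 days ago vs limit 730 → not met
9. operating authority certificate present → met
10. vehicle maintenance records present → met
Not met: 2, 4, 5, 8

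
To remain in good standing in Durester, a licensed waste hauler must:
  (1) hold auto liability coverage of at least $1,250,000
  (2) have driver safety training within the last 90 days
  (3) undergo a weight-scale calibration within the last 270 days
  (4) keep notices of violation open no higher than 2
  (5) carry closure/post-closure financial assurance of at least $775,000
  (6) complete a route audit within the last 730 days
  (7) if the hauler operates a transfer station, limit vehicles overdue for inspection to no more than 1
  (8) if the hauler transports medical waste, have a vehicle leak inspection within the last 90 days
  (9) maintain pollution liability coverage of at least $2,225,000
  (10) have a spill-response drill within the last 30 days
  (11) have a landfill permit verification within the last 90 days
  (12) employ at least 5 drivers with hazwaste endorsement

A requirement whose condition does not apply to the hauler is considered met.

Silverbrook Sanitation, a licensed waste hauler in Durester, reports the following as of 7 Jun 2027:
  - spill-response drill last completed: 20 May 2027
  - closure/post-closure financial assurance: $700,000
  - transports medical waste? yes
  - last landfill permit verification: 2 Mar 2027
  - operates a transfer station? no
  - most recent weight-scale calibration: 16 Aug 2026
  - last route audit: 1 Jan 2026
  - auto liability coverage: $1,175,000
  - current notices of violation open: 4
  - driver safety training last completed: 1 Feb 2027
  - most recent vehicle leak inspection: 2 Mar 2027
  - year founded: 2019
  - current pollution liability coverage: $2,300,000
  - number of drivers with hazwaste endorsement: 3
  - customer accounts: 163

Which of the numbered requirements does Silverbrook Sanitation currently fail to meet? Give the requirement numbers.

1, 2, 3, 4, 5, 8, 11, 12

1. auto liability coverage $1,175,000 < $1,250,000 → not met
2. driver safety training 126 days ago vs limit 90 → not met
3. weight-scale calibration 295 days ago vs limit 270 → not met
4. notices of violation open 4 > 2 → not met
5. closure/post-closure financial assurance $700,000 < $775,000 → not met
6. route audit 522 days ago vs limit 730 → met
7. condition 'operates a transfer station' does not hold → requirement n/a → met
8. condition 'transports medical waste' holds; vehicle leak inspection 97 days ago vs limit 90 → not met
9. pollution liability coverage $2,300,000 ≥ $2,225,000 → met
10. spill-response drill 18 days ago vs limit 30 → met
11. landfill permit verification 97 days ago vs limit 90 → not met
12. drivers with hazwaste endorsement 3 < 5 → not met
Not met: 1, 2, 3, 4, 5, 8, 11, 12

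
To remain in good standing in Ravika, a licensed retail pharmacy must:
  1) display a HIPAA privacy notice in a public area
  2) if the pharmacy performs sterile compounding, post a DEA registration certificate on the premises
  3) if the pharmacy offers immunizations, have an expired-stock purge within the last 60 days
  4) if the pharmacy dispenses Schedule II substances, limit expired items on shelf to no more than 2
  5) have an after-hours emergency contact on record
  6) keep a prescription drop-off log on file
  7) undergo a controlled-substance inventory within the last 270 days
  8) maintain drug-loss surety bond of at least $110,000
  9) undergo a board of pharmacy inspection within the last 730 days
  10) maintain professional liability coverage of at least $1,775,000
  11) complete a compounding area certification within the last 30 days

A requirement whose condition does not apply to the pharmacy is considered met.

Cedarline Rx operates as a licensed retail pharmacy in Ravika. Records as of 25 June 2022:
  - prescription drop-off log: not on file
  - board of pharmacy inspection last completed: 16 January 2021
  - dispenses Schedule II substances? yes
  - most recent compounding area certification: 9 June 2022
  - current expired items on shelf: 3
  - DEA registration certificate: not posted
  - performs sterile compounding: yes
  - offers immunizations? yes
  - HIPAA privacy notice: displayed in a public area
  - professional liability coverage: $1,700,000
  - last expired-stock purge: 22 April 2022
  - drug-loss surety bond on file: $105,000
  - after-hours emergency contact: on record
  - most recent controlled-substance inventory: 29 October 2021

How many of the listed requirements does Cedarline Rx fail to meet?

6

1. HIPAA privacy notice present → met
2. condition 'performs sterile compounding' holds; DEA registration certificate absent → not met
3. condition 'offers immunizations' holds; expired-stock purge 64 days ago vs limit 60 → not met
4. condition 'dispenses Schedule II substances' holds; expired items on shelf 3 > 2 → not met
5. after-hours emergency contact present → met
6. prescription drop-off log absent → not met
7. controlled-substance inventory 239 days ago vs limit 270 → met
8. drug-loss surety bond $105,000 < $110,000 → not met
9. board of pharmacy inspection 525 days ago vs limit 730 → met
10. professional liability coverage $1,700,000 < $1,775,000 → not met
11. compounding area certification 16 days ago vs limit 30 → met
Not met: 6 of 11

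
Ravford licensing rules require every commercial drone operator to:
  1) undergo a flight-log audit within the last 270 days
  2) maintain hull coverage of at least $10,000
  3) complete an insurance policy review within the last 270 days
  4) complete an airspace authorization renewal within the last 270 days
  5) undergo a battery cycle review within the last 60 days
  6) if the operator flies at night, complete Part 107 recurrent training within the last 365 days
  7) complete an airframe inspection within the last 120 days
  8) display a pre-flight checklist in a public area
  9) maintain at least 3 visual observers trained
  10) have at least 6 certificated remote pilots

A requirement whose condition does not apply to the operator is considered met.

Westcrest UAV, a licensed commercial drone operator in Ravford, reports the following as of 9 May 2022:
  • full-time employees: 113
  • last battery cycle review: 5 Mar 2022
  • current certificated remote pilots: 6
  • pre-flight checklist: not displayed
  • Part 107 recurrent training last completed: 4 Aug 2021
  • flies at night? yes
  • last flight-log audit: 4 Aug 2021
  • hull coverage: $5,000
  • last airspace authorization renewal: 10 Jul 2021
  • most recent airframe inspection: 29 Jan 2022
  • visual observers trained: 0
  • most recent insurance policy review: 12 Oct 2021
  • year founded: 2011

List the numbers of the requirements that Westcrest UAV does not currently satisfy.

1. flight-log audit 278 days ago vs limit 270 → not met
2. hull coverage $5,000 < $10,000 → not met
3. insurance policy review 209 days ago vs limit 270 → met
4. airspace authorization renewal 303 days ago vs limit 270 → not met
5. battery cycle review 65 days ago vs limit 60 → not met
6. condition 'flies at night' holds; Part 107 recurrent training 278 days ago vs limit 365 → met
7. airframe inspection 100 days ago vs limit 120 → met
8. pre-flight checklist absent → not met
9. visual observers trained 0 < 3 → not met
10. certificated remote pilots 6 ≥ 6 → met
Not met: 1, 2, 4, 5, 8, 9

1, 2, 4, 5, 8, 9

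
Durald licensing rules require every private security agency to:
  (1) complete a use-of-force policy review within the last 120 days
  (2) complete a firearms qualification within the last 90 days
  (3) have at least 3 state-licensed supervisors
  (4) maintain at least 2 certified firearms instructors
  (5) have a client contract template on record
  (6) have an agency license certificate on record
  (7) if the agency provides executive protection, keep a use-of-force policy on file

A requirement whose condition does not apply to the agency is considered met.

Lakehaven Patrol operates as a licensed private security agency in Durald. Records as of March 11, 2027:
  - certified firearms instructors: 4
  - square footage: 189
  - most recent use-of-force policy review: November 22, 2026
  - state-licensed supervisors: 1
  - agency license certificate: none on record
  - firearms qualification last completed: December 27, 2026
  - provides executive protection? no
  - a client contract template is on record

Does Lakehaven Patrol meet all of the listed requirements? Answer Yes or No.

No

1. use-of-force policy review 109 days ago vs limit 120 → met
2. firearms qualification 74 days ago vs limit 90 → met
3. state-licensed supervisors 1 < 3 → not met
4. certified firearms instructors 4 ≥ 2 → met
5. client contract template present → met
6. agency license certificate absent → not met
7. condition 'provides executive protection' does not hold → requirement n/a → met
Not met: 3, 6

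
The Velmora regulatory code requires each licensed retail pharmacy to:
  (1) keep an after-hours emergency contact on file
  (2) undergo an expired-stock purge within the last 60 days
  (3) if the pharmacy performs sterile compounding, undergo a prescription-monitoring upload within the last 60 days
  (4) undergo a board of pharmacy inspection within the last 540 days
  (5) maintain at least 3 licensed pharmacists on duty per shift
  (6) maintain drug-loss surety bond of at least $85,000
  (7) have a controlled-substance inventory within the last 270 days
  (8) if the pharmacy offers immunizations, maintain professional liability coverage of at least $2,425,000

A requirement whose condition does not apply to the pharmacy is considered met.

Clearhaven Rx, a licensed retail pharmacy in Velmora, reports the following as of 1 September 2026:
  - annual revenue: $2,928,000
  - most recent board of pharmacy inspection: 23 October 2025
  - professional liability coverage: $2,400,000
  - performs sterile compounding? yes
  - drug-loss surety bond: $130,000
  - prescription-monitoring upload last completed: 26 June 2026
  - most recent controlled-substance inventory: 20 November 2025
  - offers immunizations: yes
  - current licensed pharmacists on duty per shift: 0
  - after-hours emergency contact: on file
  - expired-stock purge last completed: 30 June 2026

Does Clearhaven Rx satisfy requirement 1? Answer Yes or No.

Yes

1. after-hours emergency contact present → met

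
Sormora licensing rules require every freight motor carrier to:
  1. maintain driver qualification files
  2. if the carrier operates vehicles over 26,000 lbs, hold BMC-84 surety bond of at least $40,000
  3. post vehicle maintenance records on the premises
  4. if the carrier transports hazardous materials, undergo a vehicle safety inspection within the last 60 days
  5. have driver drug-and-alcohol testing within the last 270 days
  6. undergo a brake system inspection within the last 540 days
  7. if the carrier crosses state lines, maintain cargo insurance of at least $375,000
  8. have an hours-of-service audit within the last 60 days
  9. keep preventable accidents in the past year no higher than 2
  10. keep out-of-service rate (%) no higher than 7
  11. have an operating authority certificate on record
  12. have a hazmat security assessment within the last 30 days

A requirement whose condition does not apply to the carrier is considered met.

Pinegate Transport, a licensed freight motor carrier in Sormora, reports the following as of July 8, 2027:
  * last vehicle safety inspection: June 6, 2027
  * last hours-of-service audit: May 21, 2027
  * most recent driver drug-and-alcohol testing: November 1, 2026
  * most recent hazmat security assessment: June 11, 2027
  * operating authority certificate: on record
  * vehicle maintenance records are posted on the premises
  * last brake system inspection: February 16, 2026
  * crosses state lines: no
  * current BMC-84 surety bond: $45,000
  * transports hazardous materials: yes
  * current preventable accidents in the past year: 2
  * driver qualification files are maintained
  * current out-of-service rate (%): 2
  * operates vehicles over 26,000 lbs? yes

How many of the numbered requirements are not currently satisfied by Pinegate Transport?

0

1. driver qualification files present → met
2. condition 'operates vehicles over 26,000 lbs' holds; BMC-84 surety bond $45,000 ≥ $40,000 → met
3. vehicle maintenance records present → met
4. condition 'transports hazardous materials' holds; vehicle safety inspection 32 days ago vs limit 60 → met
5. driver drug-and-alcohol testing 249 days ago vs limit 270 → met
6. brake system inspection 507 days ago vs limit 540 → met
7. condition 'crosses state lines' does not hold → requirement n/a → met
8. hours-of-service audit 48 days ago vs limit 60 → met
9. preventable accidents in the past year 2 ≤ 2 → met
10. out-of-service rate (%) 2 ≤ 7 → met
11. operating authority certificate present → met
12. hazmat security assessment 27 days ago vs limit 30 → met
Not met: 0 of 12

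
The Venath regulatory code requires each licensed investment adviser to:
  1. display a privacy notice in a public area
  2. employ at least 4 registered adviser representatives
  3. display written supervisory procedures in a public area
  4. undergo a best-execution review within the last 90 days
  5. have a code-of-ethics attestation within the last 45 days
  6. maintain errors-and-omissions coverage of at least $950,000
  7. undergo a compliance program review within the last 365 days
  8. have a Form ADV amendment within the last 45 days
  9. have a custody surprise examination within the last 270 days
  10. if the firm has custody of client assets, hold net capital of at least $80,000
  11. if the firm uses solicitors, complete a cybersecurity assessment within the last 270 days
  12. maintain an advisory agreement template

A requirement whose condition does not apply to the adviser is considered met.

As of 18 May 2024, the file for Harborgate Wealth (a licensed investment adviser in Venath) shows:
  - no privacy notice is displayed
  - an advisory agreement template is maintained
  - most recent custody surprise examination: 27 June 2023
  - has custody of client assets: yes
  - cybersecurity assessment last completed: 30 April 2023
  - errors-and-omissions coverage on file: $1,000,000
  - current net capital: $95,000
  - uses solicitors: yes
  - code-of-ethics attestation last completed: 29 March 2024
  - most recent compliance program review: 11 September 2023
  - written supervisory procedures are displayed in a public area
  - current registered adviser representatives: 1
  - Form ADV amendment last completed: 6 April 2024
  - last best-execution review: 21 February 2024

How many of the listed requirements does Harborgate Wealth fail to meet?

1. privacy notice absent → not met
2. registered adviser representatives 1 < 4 → not met
3. written supervisory procedures present → met
4. best-execution review 87 days ago vs limit 90 → met
5. code-of-ethics attestation 50 days ago vs limit 45 → not met
6. errors-and-omissions coverage $1,000,000 ≥ $950,000 → met
7. compliance program review 250 days ago vs limit 365 → met
8. Form ADV amendment 42 days ago vs limit 45 → met
9. custody surprise examination 326 days ago vs limit 270 → not met
10. condition 'has custody of client assets' holds; net capital $95,000 ≥ $80,000 → met
11. condition 'uses solicitors' holds; cybersecurity assessment 384 days ago vs limit 270 → not met
12. advisory agreement template present → met
Not met: 5 of 12

5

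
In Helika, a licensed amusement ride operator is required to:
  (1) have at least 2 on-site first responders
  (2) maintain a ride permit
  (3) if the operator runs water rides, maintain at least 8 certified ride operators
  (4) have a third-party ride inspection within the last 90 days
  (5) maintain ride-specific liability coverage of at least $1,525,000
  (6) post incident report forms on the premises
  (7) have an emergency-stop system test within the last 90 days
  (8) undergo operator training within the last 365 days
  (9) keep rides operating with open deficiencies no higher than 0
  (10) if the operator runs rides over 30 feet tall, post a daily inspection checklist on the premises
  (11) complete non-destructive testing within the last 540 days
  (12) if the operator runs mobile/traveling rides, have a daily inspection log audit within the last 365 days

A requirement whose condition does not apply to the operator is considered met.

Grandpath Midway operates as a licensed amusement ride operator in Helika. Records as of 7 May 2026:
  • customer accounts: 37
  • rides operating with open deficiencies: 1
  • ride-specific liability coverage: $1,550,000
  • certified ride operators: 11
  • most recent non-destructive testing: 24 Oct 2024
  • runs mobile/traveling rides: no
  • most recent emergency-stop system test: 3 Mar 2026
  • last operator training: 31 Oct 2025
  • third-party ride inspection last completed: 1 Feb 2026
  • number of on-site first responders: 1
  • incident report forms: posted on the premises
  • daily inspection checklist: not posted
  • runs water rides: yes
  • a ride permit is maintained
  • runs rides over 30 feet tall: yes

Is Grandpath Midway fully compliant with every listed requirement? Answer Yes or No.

No

1. on-site first responders 1 < 2 → not met
2. ride permit present → met
3. condition 'runs water rides' holds; certified ride operators 11 ≥ 8 → met
4. third-party ride inspection 95 days ago vs limit 90 → not met
5. ride-specific liability coverage $1,550,000 ≥ $1,525,000 → met
6. incident report forms present → met
7. emergency-stop system test 65 days ago vs limit 90 → met
8. operator training 188 days ago vs limit 365 → met
9. rides operating with open deficiencies 1 > 0 → not met
10. condition 'runs rides over 30 feet tall' holds; daily inspection checklist absent → not met
11. non-destructive testing 560 days ago vs limit 540 → not met
12. condition 'runs mobile/traveling rides' does not hold → requirement n/a → met
Not met: 1, 4, 9, 10, 11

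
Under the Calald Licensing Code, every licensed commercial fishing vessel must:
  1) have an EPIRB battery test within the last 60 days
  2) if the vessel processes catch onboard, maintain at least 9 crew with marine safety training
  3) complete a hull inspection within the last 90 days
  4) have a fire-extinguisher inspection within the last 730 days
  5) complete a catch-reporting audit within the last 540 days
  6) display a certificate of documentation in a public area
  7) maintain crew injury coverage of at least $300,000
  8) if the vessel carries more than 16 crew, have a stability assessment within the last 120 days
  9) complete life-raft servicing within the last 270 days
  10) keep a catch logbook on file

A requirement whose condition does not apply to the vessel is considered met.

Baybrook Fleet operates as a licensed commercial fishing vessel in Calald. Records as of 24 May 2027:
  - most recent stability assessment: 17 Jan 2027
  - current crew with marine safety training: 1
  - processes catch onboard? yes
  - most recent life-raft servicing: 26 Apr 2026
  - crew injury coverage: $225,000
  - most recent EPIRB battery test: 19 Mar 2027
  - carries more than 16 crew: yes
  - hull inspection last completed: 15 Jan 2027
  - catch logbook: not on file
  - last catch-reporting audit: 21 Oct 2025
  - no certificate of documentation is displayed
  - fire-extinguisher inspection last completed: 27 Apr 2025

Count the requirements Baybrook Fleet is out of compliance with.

10

1. EPIRB battery test 66 days ago vs limit 60 → not met
2. condition 'processes catch onboard' holds; crew with marine safety training 1 < 9 → not met
3. hull inspection 129 days ago vs limit 90 → not met
4. fire-extinguisher inspection 757 days ago vs limit 730 → not met
5. catch-reporting audit 580 days ago vs limit 540 → not met
6. certificate of documentation absent → not met
7. crew injury coverage $225,000 < $300,000 → not met
8. condition 'carries more than 16 crew' holds; stability assessment 127 days ago vs limit 120 → not met
9. life-raft servicing 393 days ago vs limit 270 → not met
10. catch logbook absent → not met
Not met: 10 of 10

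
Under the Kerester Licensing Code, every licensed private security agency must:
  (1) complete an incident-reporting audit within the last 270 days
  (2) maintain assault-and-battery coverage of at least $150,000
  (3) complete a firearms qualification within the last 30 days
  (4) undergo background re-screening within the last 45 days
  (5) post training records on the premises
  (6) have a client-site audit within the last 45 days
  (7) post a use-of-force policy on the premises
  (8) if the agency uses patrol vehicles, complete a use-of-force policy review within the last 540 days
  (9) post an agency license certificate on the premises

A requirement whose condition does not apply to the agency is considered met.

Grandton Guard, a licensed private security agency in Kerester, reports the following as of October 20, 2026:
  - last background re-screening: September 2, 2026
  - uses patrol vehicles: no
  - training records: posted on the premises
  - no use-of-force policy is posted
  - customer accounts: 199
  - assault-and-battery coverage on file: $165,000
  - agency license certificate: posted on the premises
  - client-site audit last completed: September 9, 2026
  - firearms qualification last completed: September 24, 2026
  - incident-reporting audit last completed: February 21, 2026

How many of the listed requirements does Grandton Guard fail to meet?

1. incident-reporting audit 241 days ago vs limit 270 → met
2. assault-and-battery coverage $165,000 ≥ $150,000 → met
3. firearms qualification 26 days ago vs limit 30 → met
4. background re-screening 48 days ago vs limit 45 → not met
5. training records present → met
6. client-site audit 41 days ago vs limit 45 → met
7. use-of-force policy absent → not met
8. condition 'uses patrol vehicles' does not hold → requirement n/a → met
9. agency license certificate present → met
Not met: 2 of 9

2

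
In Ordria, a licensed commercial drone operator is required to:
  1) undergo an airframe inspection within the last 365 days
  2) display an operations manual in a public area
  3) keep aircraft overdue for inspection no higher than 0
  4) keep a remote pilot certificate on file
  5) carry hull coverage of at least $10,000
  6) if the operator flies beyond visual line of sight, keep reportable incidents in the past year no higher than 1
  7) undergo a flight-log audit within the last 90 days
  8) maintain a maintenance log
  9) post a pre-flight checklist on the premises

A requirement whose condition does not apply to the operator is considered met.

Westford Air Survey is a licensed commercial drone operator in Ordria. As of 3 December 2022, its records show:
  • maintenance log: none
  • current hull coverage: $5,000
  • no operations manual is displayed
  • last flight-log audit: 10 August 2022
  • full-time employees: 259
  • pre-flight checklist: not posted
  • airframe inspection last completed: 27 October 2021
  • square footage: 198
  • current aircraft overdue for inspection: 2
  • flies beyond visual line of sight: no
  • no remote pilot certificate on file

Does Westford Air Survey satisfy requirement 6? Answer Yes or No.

6. condition 'flies beyond visual line of sight' does not hold → requirement n/a → met

Yes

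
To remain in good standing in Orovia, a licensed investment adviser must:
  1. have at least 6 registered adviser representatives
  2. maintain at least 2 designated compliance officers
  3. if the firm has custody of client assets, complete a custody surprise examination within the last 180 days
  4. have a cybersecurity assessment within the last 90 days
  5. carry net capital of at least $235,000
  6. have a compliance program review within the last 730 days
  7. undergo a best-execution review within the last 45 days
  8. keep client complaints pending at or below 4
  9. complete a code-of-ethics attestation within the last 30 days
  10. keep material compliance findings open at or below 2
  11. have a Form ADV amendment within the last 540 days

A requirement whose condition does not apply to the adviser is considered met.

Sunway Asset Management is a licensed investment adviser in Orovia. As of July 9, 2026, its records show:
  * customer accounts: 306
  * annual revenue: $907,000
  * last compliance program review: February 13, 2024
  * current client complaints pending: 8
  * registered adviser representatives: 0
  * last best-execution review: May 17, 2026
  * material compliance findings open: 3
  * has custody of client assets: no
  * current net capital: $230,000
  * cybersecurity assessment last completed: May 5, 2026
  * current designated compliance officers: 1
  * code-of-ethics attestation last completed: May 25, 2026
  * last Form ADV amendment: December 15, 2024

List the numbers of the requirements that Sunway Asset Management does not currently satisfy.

1, 2, 5, 6, 7, 8, 9, 10, 11

1. registered adviser representatives 0 < 6 → not met
2. designated compliance officers 1 < 2 → not met
3. condition 'has custody of client assets' does not hold → requirement n/a → met
4. cybersecurity assessment 65 days ago vs limit 90 → met
5. net capital $230,000 < $235,000 → not met
6. compliance program review 877 days ago vs limit 730 → not met
7. best-execution review 53 days ago vs limit 45 → not met
8. client complaints pending 8 > 4 → not met
9. code-of-ethics attestation 45 days ago vs limit 30 → not met
10. material compliance findings open 3 > 2 → not met
11. Form ADV amendment 571 days ago vs limit 540 → not met
Not met: 1, 2, 5, 6, 7, 8, 9, 10, 11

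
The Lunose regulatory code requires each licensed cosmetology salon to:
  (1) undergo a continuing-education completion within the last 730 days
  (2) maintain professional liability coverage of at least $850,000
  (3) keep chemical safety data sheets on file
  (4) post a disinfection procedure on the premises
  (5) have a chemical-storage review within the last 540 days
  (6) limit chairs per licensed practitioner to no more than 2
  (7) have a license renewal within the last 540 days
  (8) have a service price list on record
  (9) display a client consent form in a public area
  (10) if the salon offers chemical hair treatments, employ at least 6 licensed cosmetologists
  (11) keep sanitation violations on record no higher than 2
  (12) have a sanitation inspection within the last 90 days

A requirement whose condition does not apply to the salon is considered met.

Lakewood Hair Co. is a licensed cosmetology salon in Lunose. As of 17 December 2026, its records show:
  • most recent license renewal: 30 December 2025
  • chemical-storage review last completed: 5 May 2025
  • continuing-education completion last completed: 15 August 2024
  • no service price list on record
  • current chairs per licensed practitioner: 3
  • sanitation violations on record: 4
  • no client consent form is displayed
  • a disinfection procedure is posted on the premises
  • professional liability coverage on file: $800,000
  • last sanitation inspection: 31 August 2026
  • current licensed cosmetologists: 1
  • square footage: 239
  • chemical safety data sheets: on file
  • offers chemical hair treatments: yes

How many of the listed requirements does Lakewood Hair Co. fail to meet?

9

1. continuing-education completion 854 days ago vs limit 730 → not met
2. professional liability coverage $800,000 < $850,000 → not met
3. chemical safety data sheets present → met
4. disinfection procedure present → met
5. chemical-storage review 591 days ago vs limit 540 → not met
6. chairs per licensed practitioner 3 > 2 → not met
7. license renewal 352 days ago vs limit 540 → met
8. service price list absent → not met
9. client consent form absent → not met
10. condition 'offers chemical hair treatments' holds; licensed cosmetologists 1 < 6 → not met
11. sanitation violations on record 4 > 2 → not met
12. sanitation inspection 108 days ago vs limit 90 → not met
Not met: 9 of 12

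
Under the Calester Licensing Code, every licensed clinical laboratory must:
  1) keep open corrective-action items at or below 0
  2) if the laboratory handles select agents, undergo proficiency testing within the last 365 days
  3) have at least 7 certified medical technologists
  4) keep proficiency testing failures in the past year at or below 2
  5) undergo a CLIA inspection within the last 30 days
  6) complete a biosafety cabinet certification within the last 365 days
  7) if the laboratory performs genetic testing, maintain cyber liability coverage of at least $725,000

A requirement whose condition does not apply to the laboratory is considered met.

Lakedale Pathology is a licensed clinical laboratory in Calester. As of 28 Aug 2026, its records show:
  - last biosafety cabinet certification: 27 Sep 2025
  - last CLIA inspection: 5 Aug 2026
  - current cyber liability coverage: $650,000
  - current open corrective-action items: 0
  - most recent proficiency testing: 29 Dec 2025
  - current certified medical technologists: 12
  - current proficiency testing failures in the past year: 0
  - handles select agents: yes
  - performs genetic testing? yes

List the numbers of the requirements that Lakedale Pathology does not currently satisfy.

1. open corrective-action items 0 ≤ 0 → met
2. condition 'handles select agents' holds; proficiency testing 242 days ago vs limit 365 → met
3. certified medical technologists 12 ≥ 7 → met
4. proficiency testing failures in the past year 0 ≤ 2 → met
5. CLIA inspection 23 days ago vs limit 30 → met
6. biosafety cabinet certification 335 days ago vs limit 365 → met
7. condition 'performs genetic testing' holds; cyber liability coverage $650,000 < $725,000 → not met
Not met: 7

7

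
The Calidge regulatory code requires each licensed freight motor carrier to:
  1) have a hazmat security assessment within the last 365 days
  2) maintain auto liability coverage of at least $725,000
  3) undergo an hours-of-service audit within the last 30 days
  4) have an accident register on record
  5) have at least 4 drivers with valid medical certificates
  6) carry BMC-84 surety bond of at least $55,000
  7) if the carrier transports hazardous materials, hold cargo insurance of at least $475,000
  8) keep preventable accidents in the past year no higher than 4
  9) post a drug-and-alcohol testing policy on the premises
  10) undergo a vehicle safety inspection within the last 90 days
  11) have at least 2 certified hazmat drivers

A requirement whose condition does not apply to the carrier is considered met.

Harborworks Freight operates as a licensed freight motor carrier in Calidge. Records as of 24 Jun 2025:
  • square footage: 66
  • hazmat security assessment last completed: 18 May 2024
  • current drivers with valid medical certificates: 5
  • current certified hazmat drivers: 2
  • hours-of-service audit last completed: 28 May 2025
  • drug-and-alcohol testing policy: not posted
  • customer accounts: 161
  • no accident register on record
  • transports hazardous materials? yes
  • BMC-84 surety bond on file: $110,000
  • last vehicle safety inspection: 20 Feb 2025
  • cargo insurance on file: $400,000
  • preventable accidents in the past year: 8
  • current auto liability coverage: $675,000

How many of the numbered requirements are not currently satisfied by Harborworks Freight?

1. hazmat security assessment 402 days ago vs limit 365 → not met
2. auto liability coverage $675,000 < $725,000 → not met
3. hours-of-service audit 27 days ago vs limit 30 → met
4. accident register absent → not met
5. drivers with valid medical certificates 5 ≥ 4 → met
6. BMC-84 surety bond $110,000 ≥ $55,000 → met
7. condition 'transports hazardous materials' holds; cargo insurance $400,000 < $475,000 → not met
8. preventable accidents in the past year 8 > 4 → not met
9. drug-and-alcohol testing policy absent → not met
10. vehicle safety inspection 124 days ago vs limit 90 → not met
11. certified hazmat drivers 2 ≥ 2 → met
Not met: 7 of 11

7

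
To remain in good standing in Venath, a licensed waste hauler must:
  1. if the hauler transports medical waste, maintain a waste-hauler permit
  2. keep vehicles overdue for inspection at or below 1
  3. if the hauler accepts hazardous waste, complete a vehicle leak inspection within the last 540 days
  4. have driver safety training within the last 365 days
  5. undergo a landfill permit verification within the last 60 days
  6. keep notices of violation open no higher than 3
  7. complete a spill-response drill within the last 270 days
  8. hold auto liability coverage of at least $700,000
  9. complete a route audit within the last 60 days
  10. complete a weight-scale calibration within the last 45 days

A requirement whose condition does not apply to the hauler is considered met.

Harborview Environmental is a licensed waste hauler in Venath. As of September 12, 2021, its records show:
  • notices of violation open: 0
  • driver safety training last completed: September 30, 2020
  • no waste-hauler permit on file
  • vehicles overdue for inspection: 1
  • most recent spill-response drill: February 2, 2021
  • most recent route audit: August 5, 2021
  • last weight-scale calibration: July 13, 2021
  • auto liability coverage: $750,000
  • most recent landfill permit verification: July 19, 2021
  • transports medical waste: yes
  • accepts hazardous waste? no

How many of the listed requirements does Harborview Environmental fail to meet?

2

1. condition 'transports medical waste' holds; waste-hauler permit absent → not met
2. vehicles overdue for inspection 1 ≤ 1 → met
3. condition 'accepts hazardous waste' does not hold → requirement n/a → met
4. driver safety training 347 days ago vs limit 365 → met
5. landfill permit verification 55 days ago vs limit 60 → met
6. notices of violation open 0 ≤ 3 → met
7. spill-response drill 222 days ago vs limit 270 → met
8. auto liability coverage $750,000 ≥ $700,000 → met
9. route audit 38 days ago vs limit 60 → met
10. weight-scale calibration 61 days ago vs limit 45 → not met
Not met: 2 of 10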